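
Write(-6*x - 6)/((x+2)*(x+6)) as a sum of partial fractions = -15/(2*(x + 6)) + 3/(2*(x + 2))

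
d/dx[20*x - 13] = 20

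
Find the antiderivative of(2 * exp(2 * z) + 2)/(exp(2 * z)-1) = 2*log(2*sinh(z)) + C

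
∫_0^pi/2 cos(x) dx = 1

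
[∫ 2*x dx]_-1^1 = 0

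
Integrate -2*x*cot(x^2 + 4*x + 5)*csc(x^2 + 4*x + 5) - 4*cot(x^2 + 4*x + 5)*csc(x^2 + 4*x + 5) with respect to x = csc((x + 2)^2 + 1) + C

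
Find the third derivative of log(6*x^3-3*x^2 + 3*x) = (48*x^6 - 48*x^5 - 16*x^3 + 18*x^2 - 6*x + 2)/(8*x^9 - 12*x^8 + 18*x^7 - 13*x^6 + 9*x^5 - 3*x^4 + x^3)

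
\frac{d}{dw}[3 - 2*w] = -2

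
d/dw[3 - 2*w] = -2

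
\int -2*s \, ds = -s^2 + C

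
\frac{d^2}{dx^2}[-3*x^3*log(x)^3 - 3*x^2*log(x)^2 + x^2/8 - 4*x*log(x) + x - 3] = (-72*x^2*log(x)^3 - 180*x^2*log(x)^2 - 72*x^2*log(x) - 24*x*log(x)^2 - 72*x*log(x) - 23*x - 16)/(4*x)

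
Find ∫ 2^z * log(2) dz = 2^z + C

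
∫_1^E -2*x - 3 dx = -E*(E + 3) + 4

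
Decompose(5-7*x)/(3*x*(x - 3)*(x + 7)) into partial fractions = 9/(35*(x + 7)) - 8/(45*(x - 3)) - 5/(63*x)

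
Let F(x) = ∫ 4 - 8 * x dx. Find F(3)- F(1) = -24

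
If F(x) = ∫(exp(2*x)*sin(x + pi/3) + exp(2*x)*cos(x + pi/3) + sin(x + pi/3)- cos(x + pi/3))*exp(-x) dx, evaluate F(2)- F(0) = (-exp(-2) + exp(2))*sin(pi/3 + 2)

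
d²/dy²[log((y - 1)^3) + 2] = -3/(y^2 - 2*y + 1)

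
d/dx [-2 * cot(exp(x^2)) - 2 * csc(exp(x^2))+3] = 4*x*(cos(exp(x^2)) + 1)*exp(x^2)/sin(exp(x^2))^2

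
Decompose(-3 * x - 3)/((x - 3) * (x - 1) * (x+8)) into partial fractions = 7/(33*(x + 8)) + 1/(3*(x - 1)) - 6/(11*(x - 3))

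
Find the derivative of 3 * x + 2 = 3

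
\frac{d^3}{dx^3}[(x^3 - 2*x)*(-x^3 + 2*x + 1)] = -120*x^3 + 96*x + 6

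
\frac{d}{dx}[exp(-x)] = -exp(-x)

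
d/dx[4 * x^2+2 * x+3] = 8*x + 2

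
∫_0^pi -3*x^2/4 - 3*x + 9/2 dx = (pi/4 + 2)*(-pi^2 + 2 + 2*pi) - 4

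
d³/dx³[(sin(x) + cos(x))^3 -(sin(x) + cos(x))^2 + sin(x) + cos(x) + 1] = -27*sqrt(2)*sin(3*x + pi/4)/2 + 8*cos(2*x) - 5*sqrt(2)*cos(x + pi/4)/2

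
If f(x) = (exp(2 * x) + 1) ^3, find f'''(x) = 216*exp(6*x) + 192*exp(4*x) + 24*exp(2*x)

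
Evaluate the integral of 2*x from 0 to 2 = 4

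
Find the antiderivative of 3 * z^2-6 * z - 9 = z^3 - 3*z^2 - 9*z + C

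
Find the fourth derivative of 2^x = 2^x*log(2)^4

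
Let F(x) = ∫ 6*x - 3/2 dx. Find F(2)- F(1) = 15/2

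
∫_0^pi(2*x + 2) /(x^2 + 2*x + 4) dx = -log(4) + log(3 + (1 + pi)^2)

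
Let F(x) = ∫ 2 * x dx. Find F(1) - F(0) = 1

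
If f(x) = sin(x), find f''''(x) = sin(x)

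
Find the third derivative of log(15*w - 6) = 250/(125*w^3 - 150*w^2 + 60*w - 8)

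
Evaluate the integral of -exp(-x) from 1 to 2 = -exp(-1) + exp(-2)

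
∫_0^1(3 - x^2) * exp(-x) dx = 2*exp(-1) + 1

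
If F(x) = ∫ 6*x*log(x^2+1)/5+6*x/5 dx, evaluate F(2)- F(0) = 3*log(5)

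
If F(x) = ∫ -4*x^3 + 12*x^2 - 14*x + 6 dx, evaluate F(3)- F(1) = -20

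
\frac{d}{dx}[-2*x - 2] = -2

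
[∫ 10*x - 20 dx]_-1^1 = -40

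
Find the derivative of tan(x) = cos(x)^(-2)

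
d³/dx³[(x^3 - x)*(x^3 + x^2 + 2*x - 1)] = 120*x^3 + 60*x^2 + 24*x - 12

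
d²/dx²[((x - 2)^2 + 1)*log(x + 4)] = (2*x^2*log(x + 4) + 3*x^2 + 16*x*log(x + 4) + 12*x + 32*log(x + 4) - 37)/(x^2 + 8*x + 16)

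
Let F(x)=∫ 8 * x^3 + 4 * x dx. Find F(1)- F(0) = 4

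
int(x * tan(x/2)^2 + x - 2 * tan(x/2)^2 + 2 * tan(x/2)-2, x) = (2*x - 4)*tan(x/2) + C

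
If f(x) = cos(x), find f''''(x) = cos(x)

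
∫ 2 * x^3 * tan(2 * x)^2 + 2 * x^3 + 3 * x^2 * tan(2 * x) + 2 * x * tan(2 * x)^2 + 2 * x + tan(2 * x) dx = x*(x^2 + 1)*tan(2*x) + C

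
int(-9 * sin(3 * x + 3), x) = 3*cos(3*x + 3) + C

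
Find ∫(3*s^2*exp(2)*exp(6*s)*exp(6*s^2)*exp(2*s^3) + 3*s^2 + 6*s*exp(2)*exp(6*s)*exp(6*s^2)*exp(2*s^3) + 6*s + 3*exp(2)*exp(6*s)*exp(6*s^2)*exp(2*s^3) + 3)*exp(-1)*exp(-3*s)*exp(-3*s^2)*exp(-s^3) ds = 2*sinh((s + 1)^3) + C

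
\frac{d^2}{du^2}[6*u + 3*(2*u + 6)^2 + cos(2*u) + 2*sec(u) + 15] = -4*cos(2*u) + 4*tan(u)^2*sec(u) + 2*sec(u) + 24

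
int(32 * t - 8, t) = 16*t^2 - 8*t + C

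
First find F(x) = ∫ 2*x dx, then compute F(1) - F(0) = 1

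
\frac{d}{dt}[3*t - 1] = 3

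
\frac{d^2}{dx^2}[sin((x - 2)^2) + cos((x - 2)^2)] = -4*sqrt(2)*x^2*sin(x^2 - 4*x + pi/4 + 4) + 16*sqrt(2)*x*sin(x^2 - 4*x + pi/4 + 4) - 18*sin(x^2 - 4*x + 4) - 14*cos(x^2 - 4*x + 4)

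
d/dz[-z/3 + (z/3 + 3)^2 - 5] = 2*z/9 + 5/3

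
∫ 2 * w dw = w^2 + C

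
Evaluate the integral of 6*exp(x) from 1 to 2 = -6*E + 6*exp(2)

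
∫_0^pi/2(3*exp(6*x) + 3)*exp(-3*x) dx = -exp(-3*pi/2) + exp(3*pi/2)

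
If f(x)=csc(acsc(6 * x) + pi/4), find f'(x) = cot(acsc(6*x) + pi/4)*csc(acsc(6*x) + pi/4)/(6*x^2*sqrt(1 - 1/(36*x^2)))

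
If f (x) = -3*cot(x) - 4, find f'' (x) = -6*cos(x)/sin(x)^3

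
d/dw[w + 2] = 1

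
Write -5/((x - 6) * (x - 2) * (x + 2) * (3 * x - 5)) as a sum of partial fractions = -135/(143*(3*x - 5)) + 5/(352*(x + 2)) + 5/(16*(x - 2)) - 5/(416*(x - 6))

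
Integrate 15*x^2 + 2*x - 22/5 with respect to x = 5*x^3 + x^2 - 22*x/5 + C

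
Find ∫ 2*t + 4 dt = t^2 + 4*t + C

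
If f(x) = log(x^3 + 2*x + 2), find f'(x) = (3*x^2 + 2)/(x^3 + 2*x + 2)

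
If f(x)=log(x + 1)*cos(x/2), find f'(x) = (-x*log(x + 1)*sin(x/2) - log(x + 1)*sin(x/2) + 2*cos(x/2))/(2*x + 2)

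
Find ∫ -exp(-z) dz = exp(-z) + C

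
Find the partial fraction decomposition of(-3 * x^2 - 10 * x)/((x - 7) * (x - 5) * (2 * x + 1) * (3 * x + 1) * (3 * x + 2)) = 144/(391*(3*x + 2)) + 81/(352*(3*x + 1)) - 68/(165*(2*x + 1)) + 125/(5984*(x - 5)) - 217/(15180*(x - 7))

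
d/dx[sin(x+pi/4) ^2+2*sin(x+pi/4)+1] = cos(2*x) + 2*cos(x + pi/4)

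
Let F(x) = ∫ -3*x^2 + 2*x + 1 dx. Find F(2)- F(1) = -3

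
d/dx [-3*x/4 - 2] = -3/4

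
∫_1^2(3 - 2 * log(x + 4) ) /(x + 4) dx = -3*log(5) - log(6)^2 + log(5)^2 + 3*log(6)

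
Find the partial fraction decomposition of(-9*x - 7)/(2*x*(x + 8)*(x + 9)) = 37/(9*(x + 9)) - 65/(16*(x + 8)) - 7/(144*x)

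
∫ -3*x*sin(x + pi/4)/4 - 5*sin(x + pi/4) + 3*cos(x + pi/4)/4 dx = (3*x/4 + 5)*cos(x + pi/4) + C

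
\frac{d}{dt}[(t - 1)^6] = 6*t^5 - 30*t^4 + 60*t^3 - 60*t^2 + 30*t - 6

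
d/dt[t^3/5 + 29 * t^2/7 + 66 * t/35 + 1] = 3*t^2/5 + 58*t/7 + 66/35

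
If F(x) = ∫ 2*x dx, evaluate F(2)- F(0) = 4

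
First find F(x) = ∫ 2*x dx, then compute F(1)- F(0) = 1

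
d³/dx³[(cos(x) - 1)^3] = 3*(-9*sin(x)^2 - 8*cos(x) + 8)*sin(x)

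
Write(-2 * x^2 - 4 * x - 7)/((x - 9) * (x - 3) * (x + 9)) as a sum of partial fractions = -133/(216*(x + 9)) + 37/(72*(x - 3)) - 205/(108*(x - 9))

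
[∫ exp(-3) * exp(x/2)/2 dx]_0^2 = -exp(-3) + exp(-2)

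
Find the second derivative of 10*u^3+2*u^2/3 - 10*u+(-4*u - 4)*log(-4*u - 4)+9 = (180*u^2 + 184*u - 8)/(3*u + 3)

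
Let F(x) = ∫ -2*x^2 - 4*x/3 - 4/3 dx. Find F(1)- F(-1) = -4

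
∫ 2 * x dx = x^2 + C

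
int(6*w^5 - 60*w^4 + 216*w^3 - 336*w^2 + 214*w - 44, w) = w^6 - 12*w^5 + 54*w^4 - 112*w^3 + 107*w^2 - 44*w + C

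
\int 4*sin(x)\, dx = -4*cos(x) + C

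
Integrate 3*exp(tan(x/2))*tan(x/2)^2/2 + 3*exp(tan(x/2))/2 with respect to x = 3*exp(tan(x/2)) + C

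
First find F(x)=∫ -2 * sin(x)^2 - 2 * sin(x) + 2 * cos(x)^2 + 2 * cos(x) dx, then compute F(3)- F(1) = -(cos(1) + sin(1) + 1)^2 + (cos(3) + sin(3) + 1)^2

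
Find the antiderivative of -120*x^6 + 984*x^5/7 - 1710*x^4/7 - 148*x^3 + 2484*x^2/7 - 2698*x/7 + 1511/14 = -120*x^7/7 + 164*x^6/7 - 342*x^5/7 - 37*x^4 + 828*x^3/7 - 1349*x^2/7 + 1511*x/14 + C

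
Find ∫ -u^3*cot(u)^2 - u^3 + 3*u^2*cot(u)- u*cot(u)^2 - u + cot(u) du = u*(u^2 + 1)*cot(u) + C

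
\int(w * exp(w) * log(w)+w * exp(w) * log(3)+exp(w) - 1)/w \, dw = (exp(w) - 1)*log(3*w) + C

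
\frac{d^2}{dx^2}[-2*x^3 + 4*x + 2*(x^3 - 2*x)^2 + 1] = 60*x^4 - 96*x^2 - 12*x + 16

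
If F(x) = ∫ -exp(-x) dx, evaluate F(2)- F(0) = -1 + exp(-2)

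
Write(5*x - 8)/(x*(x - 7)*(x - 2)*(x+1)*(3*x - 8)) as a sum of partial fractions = -27/(143*(3*x - 8)) - 13/(264*(x + 1)) + 1/(30*(x - 2)) + 27/(3640*(x - 7)) + 1/(14*x)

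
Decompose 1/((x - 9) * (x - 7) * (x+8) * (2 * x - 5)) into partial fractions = 8/(2457*(2*x - 5)) - 1/(5355*(x + 8)) - 1/(270*(x - 7)) + 1/(442*(x - 9))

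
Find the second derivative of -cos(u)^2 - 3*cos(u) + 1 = 3*cos(u) + 2*cos(2*u)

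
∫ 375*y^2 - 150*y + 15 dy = 125*y^3 - 75*y^2 + 15*y + C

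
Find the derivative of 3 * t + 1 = 3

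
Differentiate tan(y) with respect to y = cos(y)^(-2)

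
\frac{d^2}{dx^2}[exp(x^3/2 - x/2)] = 9*x^4*exp(x^3/2 - x/2)/4 - 3*x^2*exp(x^3/2 - x/2)/2 + 3*x*exp(x^3/2 - x/2) + exp(x^3/2 - x/2)/4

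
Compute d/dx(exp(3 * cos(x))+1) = -3*exp(3*cos(x))*sin(x)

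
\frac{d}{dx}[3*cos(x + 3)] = -3*sin(x + 3)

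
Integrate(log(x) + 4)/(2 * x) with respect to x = (log(x) + 4)^2/4 + C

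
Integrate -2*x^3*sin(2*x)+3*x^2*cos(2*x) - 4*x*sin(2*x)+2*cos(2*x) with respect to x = x*(x^2 + 2)*cos(2*x) + C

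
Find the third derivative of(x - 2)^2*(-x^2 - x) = 18 - 24*x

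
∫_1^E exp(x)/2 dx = -E/2 + exp(E)/2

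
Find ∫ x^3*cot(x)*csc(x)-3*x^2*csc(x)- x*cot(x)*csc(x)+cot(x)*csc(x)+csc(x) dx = (-x^3 + x - 1)*csc(x) + C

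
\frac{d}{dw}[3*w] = 3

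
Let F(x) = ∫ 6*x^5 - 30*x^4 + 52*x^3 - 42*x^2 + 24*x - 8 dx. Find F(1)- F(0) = -2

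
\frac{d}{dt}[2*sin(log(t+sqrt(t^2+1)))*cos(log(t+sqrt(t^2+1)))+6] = 2*(t + sqrt(t^2 + 1))*cos(2*log(t + sqrt(t^2 + 1)))/(t^2 + t*sqrt(t^2 + 1) + 1)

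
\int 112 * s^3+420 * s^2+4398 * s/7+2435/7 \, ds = 28*s^4 + 140*s^3 + 2199*s^2/7 + 2435*s/7 + C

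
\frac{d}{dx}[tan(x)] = cos(x)^(-2)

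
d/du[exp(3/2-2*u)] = -2*exp(3/2 - 2*u)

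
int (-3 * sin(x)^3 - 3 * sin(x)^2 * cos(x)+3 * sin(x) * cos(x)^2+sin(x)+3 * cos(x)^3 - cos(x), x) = sqrt(2)*sin(2*x)*sin(x + pi/4) + C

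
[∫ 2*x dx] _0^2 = 4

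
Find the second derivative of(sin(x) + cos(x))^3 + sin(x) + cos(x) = sqrt(2)*(-5*sin(x + pi/4) + 9*cos(3*x + pi/4))/2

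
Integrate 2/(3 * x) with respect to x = 2*log(2*x)/3 + C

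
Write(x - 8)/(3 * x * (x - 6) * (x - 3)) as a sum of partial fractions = 5/(27*(x - 3)) - 1/(27*(x - 6)) - 4/(27*x)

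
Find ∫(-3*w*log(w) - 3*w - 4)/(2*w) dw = -(3*w + 4)*log(w)/2 + C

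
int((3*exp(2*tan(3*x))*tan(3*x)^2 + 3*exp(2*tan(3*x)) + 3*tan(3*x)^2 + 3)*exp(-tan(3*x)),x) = exp(tan(3*x)) - exp(-tan(3*x)) + C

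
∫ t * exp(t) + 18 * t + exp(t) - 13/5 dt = t*(45*t + 5*exp(t) - 13)/5 + C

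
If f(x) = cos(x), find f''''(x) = cos(x)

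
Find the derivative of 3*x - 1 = 3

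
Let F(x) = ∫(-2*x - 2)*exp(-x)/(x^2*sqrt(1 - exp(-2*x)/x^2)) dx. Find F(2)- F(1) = -2*acsc(E) + 2*acsc(2*exp(2))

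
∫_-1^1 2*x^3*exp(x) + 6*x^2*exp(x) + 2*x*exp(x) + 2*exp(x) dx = 4*exp(-1) + 4*E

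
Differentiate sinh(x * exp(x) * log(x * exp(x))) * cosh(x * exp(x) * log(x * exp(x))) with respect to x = (x^2 + x*log(x) + 2*x + log(x) + 1)*exp(x)*cosh(2*x*(x + log(x))*exp(x))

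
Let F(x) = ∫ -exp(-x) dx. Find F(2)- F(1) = -exp(-1) + exp(-2)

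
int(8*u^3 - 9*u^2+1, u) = 2*u^4 - 3*u^3 + u + C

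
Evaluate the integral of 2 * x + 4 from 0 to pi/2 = -4 + (pi/2 + 2)^2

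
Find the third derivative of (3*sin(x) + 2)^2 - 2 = -12*(6*sin(x) + 1)*cos(x)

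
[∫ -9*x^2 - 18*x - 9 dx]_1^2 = -57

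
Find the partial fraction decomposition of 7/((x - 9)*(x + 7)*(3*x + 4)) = -63/(527*(3*x + 4)) + 7/(272*(x + 7)) + 7/(496*(x - 9))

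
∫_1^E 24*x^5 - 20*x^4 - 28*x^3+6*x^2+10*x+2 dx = -2*exp(3) - 2 + 2*E + exp(2) + (-exp(2) - 2*E + 2*exp(3))^2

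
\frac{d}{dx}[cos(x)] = -sin(x)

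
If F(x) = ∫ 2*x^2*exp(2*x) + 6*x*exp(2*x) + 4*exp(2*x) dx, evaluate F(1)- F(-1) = 4*exp(2)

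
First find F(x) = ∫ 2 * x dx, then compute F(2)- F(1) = 3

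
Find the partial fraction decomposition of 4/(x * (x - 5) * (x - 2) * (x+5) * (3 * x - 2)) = 81/(442*(3*x - 2)) + 2/(2975*(x + 5)) - 1/(42*(x - 2)) + 2/(975*(x - 5)) - 1/(25*x)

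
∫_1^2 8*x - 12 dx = 0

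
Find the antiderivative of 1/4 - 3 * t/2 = -3*t^2/4 + t/4 + C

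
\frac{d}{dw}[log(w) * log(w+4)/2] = (w*log(w) + w*log(w + 4) + 4*log(w + 4))/(2*w^2 + 8*w)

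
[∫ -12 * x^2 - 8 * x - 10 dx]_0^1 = -18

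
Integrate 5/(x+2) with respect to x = 5*log(x + 2) + C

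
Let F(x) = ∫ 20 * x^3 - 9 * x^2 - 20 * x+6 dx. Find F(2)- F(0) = 28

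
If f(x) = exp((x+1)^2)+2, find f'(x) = 2*x*exp(x^2 + 2*x + 1) + 2*exp(x^2 + 2*x + 1)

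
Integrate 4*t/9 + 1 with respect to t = 2*t^2/9 + t + C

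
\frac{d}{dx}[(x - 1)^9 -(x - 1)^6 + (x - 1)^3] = 9*x^8 - 72*x^7 + 252*x^6 - 510*x^5 + 660*x^4 - 564*x^3 + 315*x^2 - 108*x + 18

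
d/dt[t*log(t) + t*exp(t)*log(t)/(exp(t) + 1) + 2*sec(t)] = (t*exp(t)*log(t) + 2*exp(2*t)*log(t) + 2*exp(2*t)*tan(t)*sec(t) + 2*exp(2*t) + 3*exp(t)*log(t) + 4*exp(t)*tan(t)*sec(t) + 3*exp(t) + log(t) + 2*tan(t)*sec(t) + 1)/(exp(2*t) + 2*exp(t) + 1)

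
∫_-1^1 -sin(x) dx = 0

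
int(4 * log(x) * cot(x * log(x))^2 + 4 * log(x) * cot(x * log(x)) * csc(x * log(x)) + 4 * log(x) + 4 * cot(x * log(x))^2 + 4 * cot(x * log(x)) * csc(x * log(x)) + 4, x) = -4*cot(x*log(x)) - 4*csc(x*log(x)) + C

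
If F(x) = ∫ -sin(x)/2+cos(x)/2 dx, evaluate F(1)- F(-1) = sin(1)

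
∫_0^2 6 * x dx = 12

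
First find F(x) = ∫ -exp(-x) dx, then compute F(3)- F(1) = -exp(-1) + exp(-3)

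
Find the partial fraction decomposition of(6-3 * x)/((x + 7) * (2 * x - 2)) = -27/(16*(x + 7)) + 3/(16*(x - 1))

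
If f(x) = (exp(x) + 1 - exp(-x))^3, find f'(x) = (3*exp(6*x) + 6*exp(5*x) - 6*exp(x) + 3)*exp(-3*x)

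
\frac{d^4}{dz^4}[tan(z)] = 24*tan(z)^5 + 40*tan(z)^3 + 16*tan(z)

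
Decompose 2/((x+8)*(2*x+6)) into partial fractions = -1/(5*(x + 8)) + 1/(5*(x + 3))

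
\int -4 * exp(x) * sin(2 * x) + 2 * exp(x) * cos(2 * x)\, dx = 2*exp(x)*cos(2*x) + C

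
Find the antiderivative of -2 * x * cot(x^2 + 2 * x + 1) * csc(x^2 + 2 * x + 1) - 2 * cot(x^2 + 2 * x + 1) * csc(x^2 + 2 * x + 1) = csc((x + 1)^2) + C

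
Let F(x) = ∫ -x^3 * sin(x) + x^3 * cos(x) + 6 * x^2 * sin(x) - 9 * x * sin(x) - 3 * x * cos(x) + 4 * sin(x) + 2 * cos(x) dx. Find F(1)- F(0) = 1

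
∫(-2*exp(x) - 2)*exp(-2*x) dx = (exp(x) + 1)^2*exp(-2*x) + C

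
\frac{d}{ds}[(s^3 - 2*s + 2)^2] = 6*s^5 - 16*s^3 + 12*s^2 + 8*s - 8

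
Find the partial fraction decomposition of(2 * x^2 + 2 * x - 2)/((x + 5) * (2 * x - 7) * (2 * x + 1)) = 5/(72*(2*x + 1)) + 59/(136*(2*x - 7)) + 38/(153*(x + 5))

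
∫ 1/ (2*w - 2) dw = log(4*w - 4)/2 + C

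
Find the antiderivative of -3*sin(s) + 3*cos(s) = 3*sqrt(2)*sin(s + pi/4) + C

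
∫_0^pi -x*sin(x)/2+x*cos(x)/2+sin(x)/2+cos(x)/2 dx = -pi/2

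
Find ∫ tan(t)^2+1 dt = tan(t) + C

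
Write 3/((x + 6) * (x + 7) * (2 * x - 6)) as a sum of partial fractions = 3/(20*(x + 7)) - 1/(6*(x + 6)) + 1/(60*(x - 3))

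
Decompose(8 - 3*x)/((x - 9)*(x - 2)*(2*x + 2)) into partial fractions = 11/(60*(x + 1)) - 1/(21*(x - 2)) - 19/(140*(x - 9))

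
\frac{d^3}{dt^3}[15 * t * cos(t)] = 15*t*sin(t) - 45*cos(t)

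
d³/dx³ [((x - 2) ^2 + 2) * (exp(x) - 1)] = x^2*exp(x) + 2*x*exp(x)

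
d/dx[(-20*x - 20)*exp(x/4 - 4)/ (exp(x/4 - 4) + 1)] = (-5*x*exp(x/4 - 4) - 25*exp(x/4 - 4) - 20*exp(x/2 - 8))/(2*exp(-4)*exp(x/4) + exp(-8)*exp(x/2) + 1)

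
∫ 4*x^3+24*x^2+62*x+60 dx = x^4 + 8*x^3 + 31*x^2 + 60*x + C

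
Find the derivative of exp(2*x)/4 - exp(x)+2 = exp(2*x)/2 - exp(x)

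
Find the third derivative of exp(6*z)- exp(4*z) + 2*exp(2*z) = 216*exp(6*z) - 64*exp(4*z) + 16*exp(2*z)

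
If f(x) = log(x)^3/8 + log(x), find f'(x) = (3*log(x)^2 + 8)/(8*x)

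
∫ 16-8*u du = -4*u^2 + 16*u + C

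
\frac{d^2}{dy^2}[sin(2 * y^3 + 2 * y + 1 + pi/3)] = -36*y^4*sin(2*y^3 + 2*y + 1 + pi/3) - 24*y^2*sin(2*y^3 + 2*y + 1 + pi/3) + 12*y*cos(2*y^3 + 2*y + 1 + pi/3) - 4*sin(2*y^3 + 2*y + 1 + pi/3)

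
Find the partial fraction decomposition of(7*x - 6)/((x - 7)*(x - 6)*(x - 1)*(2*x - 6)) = -1/(120*(x - 1)) + 5/(16*(x - 3)) - 6/(5*(x - 6)) + 43/(48*(x - 7))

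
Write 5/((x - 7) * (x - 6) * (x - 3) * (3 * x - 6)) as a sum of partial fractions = -1/(12*(x - 2)) + 5/(36*(x - 3)) - 5/(36*(x - 6)) + 1/(12*(x - 7))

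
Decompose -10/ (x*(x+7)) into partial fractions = 10/(7*(x + 7)) - 10/(7*x)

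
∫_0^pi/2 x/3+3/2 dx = -3 + (pi/6 + 1)*(pi/4 + 3)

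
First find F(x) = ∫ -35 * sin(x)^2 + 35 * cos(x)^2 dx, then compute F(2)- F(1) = -35*sin(2)/2 + 35*sin(4)/2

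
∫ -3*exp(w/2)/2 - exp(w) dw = -3*exp(w/2) - exp(w) + C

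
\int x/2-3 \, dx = x^2/4 - 3*x + C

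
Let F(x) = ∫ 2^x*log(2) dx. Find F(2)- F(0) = 3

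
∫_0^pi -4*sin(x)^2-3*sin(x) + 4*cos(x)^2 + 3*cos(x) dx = -6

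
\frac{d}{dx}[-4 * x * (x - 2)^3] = -16*x^3 + 72*x^2 - 96*x + 32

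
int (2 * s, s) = s^2 + C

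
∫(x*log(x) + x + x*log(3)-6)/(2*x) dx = (x - 6)*log(3*x)/2 + C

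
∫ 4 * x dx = 2*x^2 + C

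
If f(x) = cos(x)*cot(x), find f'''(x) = (3 + cos(x)^4/sin(x)^2 - 7/sin(x)^2)*cos(x)/sin(x)^2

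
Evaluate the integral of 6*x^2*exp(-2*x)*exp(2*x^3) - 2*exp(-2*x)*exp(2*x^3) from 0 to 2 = -1 + exp(12)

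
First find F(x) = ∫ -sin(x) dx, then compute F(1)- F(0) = -1 + cos(1)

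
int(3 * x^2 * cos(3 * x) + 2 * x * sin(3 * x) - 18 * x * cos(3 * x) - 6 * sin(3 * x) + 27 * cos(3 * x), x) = (x - 3)^2*sin(3*x) + C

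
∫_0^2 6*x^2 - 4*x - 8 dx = -8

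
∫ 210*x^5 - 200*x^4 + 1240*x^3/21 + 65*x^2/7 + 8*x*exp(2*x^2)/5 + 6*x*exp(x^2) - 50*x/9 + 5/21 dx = 35*x^6 - 40*x^5 + 310*x^4/21 + 65*x^3/21 - 25*x^2/9 + 5*x/21 + 2*exp(2*x^2)/5 + 3*exp(x^2) + C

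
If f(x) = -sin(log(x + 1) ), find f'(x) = -cos(log(x + 1))/(x + 1)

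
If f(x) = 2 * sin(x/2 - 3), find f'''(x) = -cos(x/2 - 3)/4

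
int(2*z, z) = z^2 + C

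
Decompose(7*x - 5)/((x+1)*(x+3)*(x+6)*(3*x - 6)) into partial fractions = 47/(360*(x + 6)) - 13/(45*(x + 3)) + 2/(15*(x + 1)) + 1/(40*(x - 2))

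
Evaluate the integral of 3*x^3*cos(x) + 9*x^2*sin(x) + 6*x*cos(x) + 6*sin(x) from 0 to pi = 0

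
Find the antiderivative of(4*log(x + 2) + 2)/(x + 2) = 2*(log(x + 2) + 1)*log(x + 2) + C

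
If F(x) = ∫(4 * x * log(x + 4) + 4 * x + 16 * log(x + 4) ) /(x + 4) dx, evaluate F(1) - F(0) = 4*log(5)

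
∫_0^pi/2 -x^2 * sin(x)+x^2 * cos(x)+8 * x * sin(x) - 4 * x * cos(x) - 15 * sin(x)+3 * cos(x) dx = -9 + (-3 + pi/2)^2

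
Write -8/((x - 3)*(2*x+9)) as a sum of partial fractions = 16/(15*(2*x + 9)) - 8/(15*(x - 3))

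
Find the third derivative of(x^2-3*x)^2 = 24*x - 36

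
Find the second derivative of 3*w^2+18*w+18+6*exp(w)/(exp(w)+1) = (6*exp(3*w) + 12*exp(2*w) + 24*exp(w) + 6)/(exp(3*w) + 3*exp(2*w) + 3*exp(w) + 1)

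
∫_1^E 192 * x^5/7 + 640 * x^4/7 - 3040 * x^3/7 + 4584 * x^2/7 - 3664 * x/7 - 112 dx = 232/7 + (-20 + 20*exp(2)/7 + 20*E)*(-12*E - 14 + 2*(-2*exp(2) + 3 + 3*E)^2/5 + 8*exp(2))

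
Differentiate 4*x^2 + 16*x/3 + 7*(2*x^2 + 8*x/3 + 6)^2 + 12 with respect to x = 112*x^3 + 224*x^2 + 3992*x/9 + 688/3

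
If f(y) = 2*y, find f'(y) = 2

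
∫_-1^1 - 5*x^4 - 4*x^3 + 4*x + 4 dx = 6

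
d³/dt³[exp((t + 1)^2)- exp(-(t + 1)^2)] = (8*t^3*exp(2*t^2 + 4*t + 2) + 8*t^3 + 24*t^2*exp(2*t^2 + 4*t + 2) + 24*t^2 + 36*t*exp(2*t^2 + 4*t + 2) + 12*t + 20*exp(2*t^2 + 4*t + 2) - 4)*exp(-t^2 - 2*t - 1)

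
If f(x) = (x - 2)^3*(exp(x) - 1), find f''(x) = x^3*exp(x) - 6*x*exp(x) - 6*x + 4*exp(x) + 12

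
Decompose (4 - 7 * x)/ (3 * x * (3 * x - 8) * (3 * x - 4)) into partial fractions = 1/(3*(3*x - 4)) - 11/(24*(3*x - 8)) + 1/(24*x)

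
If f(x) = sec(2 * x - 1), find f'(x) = 2*tan(2*x - 1)*sec(2*x - 1)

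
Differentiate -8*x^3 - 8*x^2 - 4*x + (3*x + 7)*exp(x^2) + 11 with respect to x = 6*x^2*exp(x^2) - 24*x^2 + 14*x*exp(x^2) - 16*x + 3*exp(x^2) - 4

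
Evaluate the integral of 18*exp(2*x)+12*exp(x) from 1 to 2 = -(2 + 3*E)^2 + (2 + 3*exp(2))^2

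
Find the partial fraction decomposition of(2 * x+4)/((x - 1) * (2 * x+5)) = 2/(7*(2*x + 5)) + 6/(7*(x - 1))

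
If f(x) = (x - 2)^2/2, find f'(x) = x - 2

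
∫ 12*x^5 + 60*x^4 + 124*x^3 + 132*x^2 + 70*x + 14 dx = 2*x^6 + 12*x^5 + 31*x^4 + 44*x^3 + 35*x^2 + 14*x + C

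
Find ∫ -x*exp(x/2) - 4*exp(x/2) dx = 2*(-x - 2)*exp(x/2) + C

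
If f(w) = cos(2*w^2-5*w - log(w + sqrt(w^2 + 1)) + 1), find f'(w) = (-4*w^3 - 4*w^2*sqrt(w^2 + 1) + 5*w^2 + 5*w*sqrt(w^2 + 1) - 3*w + sqrt(w^2 + 1) + 5)*sin(2*w^2 - 5*w - log(w + sqrt(w^2 + 1)) + 1)/(w^2 + w*sqrt(w^2 + 1) + 1)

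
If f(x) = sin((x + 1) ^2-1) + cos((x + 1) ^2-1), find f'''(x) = 8*x^3*sin(x^2 + 2*x) - 8*x^3*cos(x^2 + 2*x) + 24*x^2*sin(x^2 + 2*x) - 24*x^2*cos(x^2 + 2*x) + 12*x*sin(x^2 + 2*x) - 36*x*cos(x^2 + 2*x) - 4*sin(x^2 + 2*x) - 20*cos(x^2 + 2*x)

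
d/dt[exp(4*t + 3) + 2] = 4*exp(4*t + 3)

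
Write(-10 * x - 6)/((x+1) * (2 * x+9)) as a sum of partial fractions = -78/(7*(2*x + 9)) + 4/(7*(x + 1))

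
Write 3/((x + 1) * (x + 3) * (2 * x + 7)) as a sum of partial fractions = 12/(5*(2*x + 7)) - 3/(2*(x + 3)) + 3/(10*(x + 1))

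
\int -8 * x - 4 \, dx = -4*x^2 - 4*x + C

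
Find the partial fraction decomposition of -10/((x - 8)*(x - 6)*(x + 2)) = -1/(8*(x + 2)) + 5/(8*(x - 6)) - 1/(2*(x - 8))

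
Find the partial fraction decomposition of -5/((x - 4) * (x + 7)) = 5/(11*(x + 7)) - 5/(11*(x - 4))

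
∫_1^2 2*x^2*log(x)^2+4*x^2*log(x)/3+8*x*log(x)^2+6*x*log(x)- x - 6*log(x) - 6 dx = 16*(-3 + 4*log(2))*log(2)/3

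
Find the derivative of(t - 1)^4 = 4*t^3 - 12*t^2 + 12*t - 4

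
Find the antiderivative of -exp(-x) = exp(-x) + C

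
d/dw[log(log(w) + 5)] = 1/(w*log(w) + 5*w)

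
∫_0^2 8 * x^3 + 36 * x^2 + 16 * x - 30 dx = 100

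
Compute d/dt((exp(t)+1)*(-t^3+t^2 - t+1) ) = -t^3*exp(t) - 2*t^2*exp(t) - 3*t^2 + t*exp(t) + 2*t - 1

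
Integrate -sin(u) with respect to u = cos(u) + C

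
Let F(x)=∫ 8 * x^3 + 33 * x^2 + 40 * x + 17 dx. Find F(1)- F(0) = 50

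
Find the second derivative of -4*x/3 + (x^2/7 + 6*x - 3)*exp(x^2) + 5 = 4*x^4*exp(x^2)/7 + 24*x^3*exp(x^2) - 74*x^2*exp(x^2)/7 + 36*x*exp(x^2) - 40*exp(x^2)/7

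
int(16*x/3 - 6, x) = 8*x^2/3 - 6*x + C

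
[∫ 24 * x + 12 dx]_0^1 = 24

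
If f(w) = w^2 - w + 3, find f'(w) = 2*w - 1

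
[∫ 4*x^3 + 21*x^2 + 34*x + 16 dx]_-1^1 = 46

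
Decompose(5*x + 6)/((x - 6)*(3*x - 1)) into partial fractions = -23/(17*(3*x - 1)) + 36/(17*(x - 6))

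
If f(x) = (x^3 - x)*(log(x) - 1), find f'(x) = 3*x^2*log(x) - 2*x^2 - log(x)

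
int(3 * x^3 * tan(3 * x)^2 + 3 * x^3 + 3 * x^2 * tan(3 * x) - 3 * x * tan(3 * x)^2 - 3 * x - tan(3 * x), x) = x*(x^2 - 1)*tan(3*x) + C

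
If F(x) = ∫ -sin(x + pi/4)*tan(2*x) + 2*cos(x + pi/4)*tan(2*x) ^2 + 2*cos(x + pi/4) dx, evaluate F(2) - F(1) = cos(pi/4 + 2)*tan(4) - cos(pi/4 + 1)*tan(2)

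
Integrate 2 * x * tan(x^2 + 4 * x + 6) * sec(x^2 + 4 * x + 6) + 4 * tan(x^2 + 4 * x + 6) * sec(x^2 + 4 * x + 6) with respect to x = sec((x + 2)^2 + 2) + C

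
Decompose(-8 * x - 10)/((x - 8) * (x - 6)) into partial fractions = 29/(x - 6) - 37/(x - 8)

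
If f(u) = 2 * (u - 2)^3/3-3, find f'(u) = 2*u^2 - 8*u + 8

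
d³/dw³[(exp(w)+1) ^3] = 27*exp(3*w) + 24*exp(2*w) + 3*exp(w)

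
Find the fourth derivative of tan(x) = 24*tan(x)^5 + 40*tan(x)^3 + 16*tan(x)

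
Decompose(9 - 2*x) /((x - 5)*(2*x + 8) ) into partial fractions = -17/(18*(x + 4)) - 1/(18*(x - 5))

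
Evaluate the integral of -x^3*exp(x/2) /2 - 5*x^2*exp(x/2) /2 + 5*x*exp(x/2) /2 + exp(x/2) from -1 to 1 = -exp(-1/2) + exp(1/2)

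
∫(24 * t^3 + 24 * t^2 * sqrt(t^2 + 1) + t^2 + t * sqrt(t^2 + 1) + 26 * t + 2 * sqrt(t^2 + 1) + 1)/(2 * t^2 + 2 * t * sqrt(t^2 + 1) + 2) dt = 6*t^2 + t/2 + log(t + sqrt(t^2 + 1)) + C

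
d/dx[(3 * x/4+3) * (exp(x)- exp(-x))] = (3*x*exp(2*x) + 3*x + 15*exp(2*x) + 9)*exp(-x)/4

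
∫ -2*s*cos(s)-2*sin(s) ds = -2*s*sin(s) + C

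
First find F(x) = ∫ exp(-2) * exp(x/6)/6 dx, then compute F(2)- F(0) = -exp(-2) + exp(-5/3)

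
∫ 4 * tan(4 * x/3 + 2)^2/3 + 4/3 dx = tan(4*x/3 + 2) + C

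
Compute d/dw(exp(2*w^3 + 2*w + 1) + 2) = 6*w^2*exp(2*w^3 + 2*w + 1) + 2*exp(2*w^3 + 2*w + 1)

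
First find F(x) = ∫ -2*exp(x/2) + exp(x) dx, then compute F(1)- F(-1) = -(-2 + exp(-1/2))^2 + (-2 + exp(1/2))^2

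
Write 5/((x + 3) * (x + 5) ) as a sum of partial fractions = -5/(2*(x + 5)) + 5/(2*(x + 3))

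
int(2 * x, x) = x^2 + C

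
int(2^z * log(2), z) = 2^z + C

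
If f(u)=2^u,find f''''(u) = 2^u*log(2)^4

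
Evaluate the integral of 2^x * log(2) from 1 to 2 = 2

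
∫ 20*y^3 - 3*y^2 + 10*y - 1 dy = 5*y^4 - y^3 + 5*y^2 - y + C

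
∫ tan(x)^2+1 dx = tan(x) + C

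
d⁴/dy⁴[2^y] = 2^y*log(2)^4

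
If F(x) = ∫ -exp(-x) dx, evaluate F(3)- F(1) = -exp(-1) + exp(-3)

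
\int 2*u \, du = u^2 + C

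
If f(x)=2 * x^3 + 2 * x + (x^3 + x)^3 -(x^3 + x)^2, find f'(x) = 9*x^8 + 21*x^6 - 6*x^5 + 15*x^4 - 8*x^3 + 9*x^2 - 2*x + 2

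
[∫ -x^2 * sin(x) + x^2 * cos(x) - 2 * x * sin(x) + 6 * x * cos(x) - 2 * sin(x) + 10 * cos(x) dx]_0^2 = 18*cos(2) - 6 + 18*sin(2)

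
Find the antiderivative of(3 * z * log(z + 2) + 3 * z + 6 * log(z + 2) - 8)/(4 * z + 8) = (3*z - 8)*log(z + 2)/4 + C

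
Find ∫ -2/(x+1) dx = -2*log(x + 1) + C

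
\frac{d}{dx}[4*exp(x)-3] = 4*exp(x)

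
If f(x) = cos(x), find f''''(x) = cos(x)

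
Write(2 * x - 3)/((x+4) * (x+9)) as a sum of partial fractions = 21/(5*(x + 9)) - 11/(5*(x + 4))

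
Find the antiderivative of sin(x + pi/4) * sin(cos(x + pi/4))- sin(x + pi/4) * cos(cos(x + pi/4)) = sin(cos(x + pi/4)) + cos(cos(x + pi/4)) + C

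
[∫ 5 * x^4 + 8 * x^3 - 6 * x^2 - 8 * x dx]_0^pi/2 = (-1 + (1 + pi/2)^2)*(-pi + pi^3/8)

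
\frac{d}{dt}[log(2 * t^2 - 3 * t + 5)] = (4*t - 3)/(2*t^2 - 3*t + 5)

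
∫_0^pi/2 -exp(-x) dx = -1 + exp(-pi/2)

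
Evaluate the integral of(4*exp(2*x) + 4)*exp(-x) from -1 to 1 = -8*exp(-1) + 8*E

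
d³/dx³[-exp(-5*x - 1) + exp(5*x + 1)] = (125*exp(10*x + 2) + 125)*exp(-5*x - 1)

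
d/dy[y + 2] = 1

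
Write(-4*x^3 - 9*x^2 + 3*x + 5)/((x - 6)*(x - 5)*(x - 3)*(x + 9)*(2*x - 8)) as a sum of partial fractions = 433/(13104*(x + 9)) + 175/(144*(x - 3)) - 383/(52*(x - 4)) + 705/(56*(x - 5)) - 233/(36*(x - 6))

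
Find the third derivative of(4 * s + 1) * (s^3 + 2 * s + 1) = 96*s + 6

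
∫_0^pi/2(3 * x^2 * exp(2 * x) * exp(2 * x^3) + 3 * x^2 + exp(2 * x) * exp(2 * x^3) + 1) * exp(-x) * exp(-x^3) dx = -exp(-pi^3/8 - pi/2) + exp(pi/2 + pi^3/8)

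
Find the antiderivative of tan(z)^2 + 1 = tan(z) + C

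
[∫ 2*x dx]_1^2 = 3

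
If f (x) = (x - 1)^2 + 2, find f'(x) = 2*x - 2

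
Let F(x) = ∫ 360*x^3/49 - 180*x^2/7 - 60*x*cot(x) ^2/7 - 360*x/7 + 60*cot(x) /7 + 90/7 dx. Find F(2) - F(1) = -4110/49 + 120*cot(2)/7 - 60*cot(1)/7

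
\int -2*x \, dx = -x^2 + C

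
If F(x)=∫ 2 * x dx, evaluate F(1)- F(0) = 1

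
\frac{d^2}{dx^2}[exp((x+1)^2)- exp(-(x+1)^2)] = (4*x^2*exp(2*x^2 + 4*x + 2) - 4*x^2 + 8*x*exp(2*x^2 + 4*x + 2) - 8*x + 6*exp(2*x^2 + 4*x + 2) - 2)*exp(-x^2 - 2*x - 1)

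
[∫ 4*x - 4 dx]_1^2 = 2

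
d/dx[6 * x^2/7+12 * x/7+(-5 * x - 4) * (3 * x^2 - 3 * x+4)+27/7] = -45*x^2 + 54*x/7 - 44/7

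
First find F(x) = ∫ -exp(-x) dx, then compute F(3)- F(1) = -exp(-1) + exp(-3)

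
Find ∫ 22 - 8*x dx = -4*x^2 + 22*x + C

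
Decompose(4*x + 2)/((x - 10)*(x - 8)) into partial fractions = -17/(x - 8) + 21/(x - 10)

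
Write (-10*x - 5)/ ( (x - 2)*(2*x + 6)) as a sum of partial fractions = -5/(2*(x + 3)) - 5/(2*(x - 2))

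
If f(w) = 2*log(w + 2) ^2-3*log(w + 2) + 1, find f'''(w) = (8*log(w + 2) - 18)/(w^3 + 6*w^2 + 12*w + 8)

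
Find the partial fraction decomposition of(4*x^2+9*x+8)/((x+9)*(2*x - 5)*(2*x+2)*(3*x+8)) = 168/(2945*(3*x + 8)) + 222/(4991*(2*x - 5)) - 251/(6992*(x + 9)) - 3/(560*(x + 1))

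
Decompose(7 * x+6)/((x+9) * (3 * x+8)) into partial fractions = -2/(3*x + 8) + 3/(x + 9)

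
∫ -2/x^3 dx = x^(-2) + C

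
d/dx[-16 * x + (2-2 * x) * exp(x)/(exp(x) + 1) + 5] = (-2*x*exp(x) - 18*exp(2*x) - 32*exp(x) - 16)/(exp(2*x) + 2*exp(x) + 1)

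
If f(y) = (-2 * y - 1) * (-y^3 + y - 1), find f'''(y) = 48*y + 6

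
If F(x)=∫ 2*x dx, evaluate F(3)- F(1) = 8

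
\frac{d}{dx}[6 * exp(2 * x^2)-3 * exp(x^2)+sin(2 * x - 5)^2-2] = 24*x*exp(2*x^2) - 6*x*exp(x^2) + 2*sin(4*x - 10)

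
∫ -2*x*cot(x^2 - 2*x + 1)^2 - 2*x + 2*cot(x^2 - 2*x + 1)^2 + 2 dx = cot((x - 1)^2) + C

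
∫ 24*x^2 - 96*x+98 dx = 8*x^3 - 48*x^2 + 98*x + C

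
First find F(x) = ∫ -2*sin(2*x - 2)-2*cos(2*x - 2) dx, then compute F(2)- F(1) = -1 - sin(2) + cos(2)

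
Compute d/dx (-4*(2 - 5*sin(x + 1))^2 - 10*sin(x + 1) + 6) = -100*sin(2*x + 2) + 70*cos(x + 1)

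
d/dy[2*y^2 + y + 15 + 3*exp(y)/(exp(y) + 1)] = (4*y*exp(2*y) + 8*y*exp(y) + 4*y + exp(2*y) + 5*exp(y) + 1)/(exp(2*y) + 2*exp(y) + 1)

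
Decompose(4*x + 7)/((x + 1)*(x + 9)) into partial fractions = 29/(8*(x + 9)) + 3/(8*(x + 1))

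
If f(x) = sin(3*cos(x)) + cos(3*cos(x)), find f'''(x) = 3*sqrt(2)*(9*sin(x)^2*cos(3*cos(x) + pi/4) - 9*sin(3*cos(x) + pi/4)*cos(x) + cos(3*cos(x) + pi/4))*sin(x)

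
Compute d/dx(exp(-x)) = -exp(-x)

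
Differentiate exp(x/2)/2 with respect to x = exp(x/2)/4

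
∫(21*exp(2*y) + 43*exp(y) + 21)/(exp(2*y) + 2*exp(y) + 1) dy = ((21*y - 13)*(exp(y) + 1) + exp(y))/(exp(y) + 1) + C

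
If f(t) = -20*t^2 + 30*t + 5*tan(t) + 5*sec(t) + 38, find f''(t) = 10*sin(t)/cos(t)^3 - 40 - 5/cos(t) + 10/cos(t)^3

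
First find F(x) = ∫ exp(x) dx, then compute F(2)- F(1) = -E + exp(2)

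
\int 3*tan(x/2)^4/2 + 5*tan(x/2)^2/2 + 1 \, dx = (tan(x/2)^2 + 2)*tan(x/2) + C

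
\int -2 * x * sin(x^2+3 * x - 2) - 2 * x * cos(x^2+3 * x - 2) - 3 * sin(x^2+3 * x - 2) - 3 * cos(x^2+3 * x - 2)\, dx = sqrt(2)*cos(x^2 + 3*x - 2 + pi/4) + C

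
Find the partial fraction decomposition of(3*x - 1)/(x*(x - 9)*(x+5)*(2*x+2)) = 1/(35*(x + 5)) - 1/(20*(x + 1)) + 13/(1260*(x - 9)) + 1/(90*x)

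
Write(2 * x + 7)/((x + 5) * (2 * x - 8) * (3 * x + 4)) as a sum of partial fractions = -39/(352*(3*x + 4)) - 1/(66*(x + 5)) + 5/(96*(x - 4))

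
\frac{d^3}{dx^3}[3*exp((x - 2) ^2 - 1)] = 24*x^3*exp(x^2 - 4*x + 3) - 144*x^2*exp(x^2 - 4*x + 3) + 324*x*exp(x^2 - 4*x + 3) - 264*exp(x^2 - 4*x + 3)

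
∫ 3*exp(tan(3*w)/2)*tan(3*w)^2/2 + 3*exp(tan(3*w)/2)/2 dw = exp(tan(3*w)/2) + C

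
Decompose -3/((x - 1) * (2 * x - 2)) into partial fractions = -3/(2*(x - 1)^2)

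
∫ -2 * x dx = -x^2 + C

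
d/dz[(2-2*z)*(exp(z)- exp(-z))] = (-2*z*exp(2*z) - 2*z + 4)*exp(-z)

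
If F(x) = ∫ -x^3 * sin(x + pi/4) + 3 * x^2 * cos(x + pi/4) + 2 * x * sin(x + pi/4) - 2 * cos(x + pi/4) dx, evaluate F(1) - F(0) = -cos(pi/4 + 1)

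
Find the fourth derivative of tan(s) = 24*tan(s)^5 + 40*tan(s)^3 + 16*tan(s)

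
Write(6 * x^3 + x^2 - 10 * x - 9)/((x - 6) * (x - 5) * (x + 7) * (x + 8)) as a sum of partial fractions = 2937/(182*(x + 8)) - 487/(39*(x + 7)) - 179/(39*(x - 5)) + 1263/(182*(x - 6))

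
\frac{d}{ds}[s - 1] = 1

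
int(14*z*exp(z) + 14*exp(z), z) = 14*z*exp(z) + C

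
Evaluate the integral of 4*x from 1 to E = -2 + 2*exp(2)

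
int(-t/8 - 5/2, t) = -t^2/16 - 5*t/2 + C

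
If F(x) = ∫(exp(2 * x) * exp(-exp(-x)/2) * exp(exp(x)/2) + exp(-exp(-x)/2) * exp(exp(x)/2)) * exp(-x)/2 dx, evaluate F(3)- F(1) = -exp(-exp(-1)/2 + E/2) + exp(-exp(-3)/2 + exp(3)/2)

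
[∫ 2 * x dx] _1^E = -1 + exp(2)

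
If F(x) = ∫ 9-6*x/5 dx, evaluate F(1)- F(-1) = 18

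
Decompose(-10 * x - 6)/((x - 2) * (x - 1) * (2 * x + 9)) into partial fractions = 12/(11*(2*x + 9)) + 16/(11*(x - 1)) - 2/(x - 2)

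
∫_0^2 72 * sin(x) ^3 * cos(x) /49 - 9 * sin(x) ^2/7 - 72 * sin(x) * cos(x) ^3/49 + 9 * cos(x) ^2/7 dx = 9*sin(4)/14 - 9/98 + 9*cos(8)/98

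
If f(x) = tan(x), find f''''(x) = 24*tan(x)^5 + 40*tan(x)^3 + 16*tan(x)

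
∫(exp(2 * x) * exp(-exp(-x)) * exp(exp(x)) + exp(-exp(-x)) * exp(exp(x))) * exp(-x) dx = exp(2*sinh(x)) + C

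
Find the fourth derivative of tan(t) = 24*tan(t)^5 + 40*tan(t)^3 + 16*tan(t)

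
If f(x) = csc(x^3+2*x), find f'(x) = -2*(3*x^2 + 2)*cos(x*(x^2 + 2))/(1 - cos(2*x*(x^2 + 2)))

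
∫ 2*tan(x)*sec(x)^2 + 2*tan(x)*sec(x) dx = (sec(x) + 1)^2 + C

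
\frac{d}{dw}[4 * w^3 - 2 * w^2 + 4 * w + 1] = 12*w^2 - 4*w + 4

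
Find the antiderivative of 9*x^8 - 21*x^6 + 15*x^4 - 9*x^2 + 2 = x^9 - 3*x^7 + 3*x^5 - 3*x^3 + 2*x + C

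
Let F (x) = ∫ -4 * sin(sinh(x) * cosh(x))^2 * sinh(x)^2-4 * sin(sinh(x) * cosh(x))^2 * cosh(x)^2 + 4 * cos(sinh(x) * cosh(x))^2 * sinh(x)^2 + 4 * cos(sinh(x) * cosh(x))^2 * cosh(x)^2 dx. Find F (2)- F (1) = -2*sin(2*sinh(1)*cosh(1)) + 2*sin(2*sinh(2)*cosh(2))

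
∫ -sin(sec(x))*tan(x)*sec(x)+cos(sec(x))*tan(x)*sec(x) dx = sqrt(2)*sin(pi/4 + 1/cos(x)) + C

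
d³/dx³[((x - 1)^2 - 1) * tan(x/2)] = 3*x^2*tan(x/2)^4/4 + x^2*tan(x/2)^2 + x^2/4 - 3*x*tan(x/2)^4/2 + 3*x*tan(x/2)^3 - 2*x*tan(x/2)^2 + 3*x*tan(x/2) - x/2 - 3*tan(x/2)^3 + 3*tan(x/2)^2 - 3*tan(x/2) + 3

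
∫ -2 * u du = -u^2 + C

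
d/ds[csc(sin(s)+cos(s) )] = -sqrt(2)*cos(sqrt(2)*sin(s + pi/4))*cos(s + pi/4)/sin(sqrt(2)*sin(s + pi/4))^2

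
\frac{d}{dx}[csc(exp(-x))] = exp(-x)*cot(exp(-x))*csc(exp(-x))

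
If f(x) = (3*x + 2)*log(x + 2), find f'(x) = (3*x*log(x + 2) + 3*x + 6*log(x + 2) + 2)/(x + 2)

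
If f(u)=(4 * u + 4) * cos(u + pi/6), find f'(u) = -4*u*sin(u + pi/6) + 4*sqrt(2)*cos(u + 5*pi/12)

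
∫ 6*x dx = 3*x^2 + C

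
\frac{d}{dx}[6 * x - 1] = 6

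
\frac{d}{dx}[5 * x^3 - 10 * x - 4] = 15*x^2 - 10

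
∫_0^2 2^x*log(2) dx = 3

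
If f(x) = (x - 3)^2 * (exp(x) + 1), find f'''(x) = x^2*exp(x) - 3*exp(x)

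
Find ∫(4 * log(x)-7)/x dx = (2*log(x) - 7)*log(x) + C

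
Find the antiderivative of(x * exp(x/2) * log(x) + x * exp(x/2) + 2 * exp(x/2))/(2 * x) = (log(x) + 1)*exp(x/2) + C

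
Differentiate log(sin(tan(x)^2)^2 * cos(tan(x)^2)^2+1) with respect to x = -sin(x)*sin(4 - 4/cos(x)^2)/(((1 - cos(4*tan(x)^2))/8 + 1)*cos(x)^3)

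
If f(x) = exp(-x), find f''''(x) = exp(-x)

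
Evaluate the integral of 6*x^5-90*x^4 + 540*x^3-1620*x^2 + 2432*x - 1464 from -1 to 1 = -4044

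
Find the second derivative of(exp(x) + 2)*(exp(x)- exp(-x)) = (4*exp(3*x) + 2*exp(2*x) - 2)*exp(-x)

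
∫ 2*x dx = x^2 + C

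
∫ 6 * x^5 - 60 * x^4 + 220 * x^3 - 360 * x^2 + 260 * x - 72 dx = x^6 - 12*x^5 + 55*x^4 - 120*x^3 + 130*x^2 - 72*x + C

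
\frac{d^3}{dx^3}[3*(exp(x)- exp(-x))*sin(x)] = 6*sqrt(2)*(exp(2*x)*cos(x + pi/4) - sin(x + pi/4))*exp(-x)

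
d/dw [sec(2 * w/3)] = 2*tan(2*w/3)*sec(2*w/3)/3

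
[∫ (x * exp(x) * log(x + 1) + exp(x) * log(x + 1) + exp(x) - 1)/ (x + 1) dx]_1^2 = -(-1 + E)*log(2) + (-1 + exp(2))*log(3)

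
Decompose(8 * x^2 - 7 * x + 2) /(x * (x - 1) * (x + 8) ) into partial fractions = 95/(12*(x + 8)) + 1/(3*(x - 1)) - 1/(4*x)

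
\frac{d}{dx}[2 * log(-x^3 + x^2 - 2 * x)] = (6*x^2 - 4*x + 4)/(x^3 - x^2 + 2*x)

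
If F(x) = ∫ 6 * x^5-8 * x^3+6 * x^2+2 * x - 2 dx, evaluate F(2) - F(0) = 48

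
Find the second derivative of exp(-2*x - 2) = 4*exp(-2*x - 2)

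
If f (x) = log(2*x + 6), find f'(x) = 1/(x + 3)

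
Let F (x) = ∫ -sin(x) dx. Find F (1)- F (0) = -1 + cos(1)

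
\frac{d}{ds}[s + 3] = 1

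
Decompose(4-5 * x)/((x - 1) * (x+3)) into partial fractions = -19/(4*(x + 3)) - 1/(4*(x - 1))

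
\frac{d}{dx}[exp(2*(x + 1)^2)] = 4*x*exp(2*x^2 + 4*x + 2) + 4*exp(2*x^2 + 4*x + 2)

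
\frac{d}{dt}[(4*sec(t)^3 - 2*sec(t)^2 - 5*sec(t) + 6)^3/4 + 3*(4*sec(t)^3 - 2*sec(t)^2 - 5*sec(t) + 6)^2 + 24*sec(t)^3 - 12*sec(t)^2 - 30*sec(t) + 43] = 144*tan(t)*sec(t)^9 - 192*tan(t)*sec(t)^8 - 336*tan(t)*sec(t)^7 + 1068*tan(t)*sec(t)^6 - 300*tan(t)*sec(t)^5 - 1230*tan(t)*sec(t)^4 + 4737*tan(t)*sec(t)^3/4 + 99*tan(t)*sec(t)^2 - 345*tan(t)*sec(t)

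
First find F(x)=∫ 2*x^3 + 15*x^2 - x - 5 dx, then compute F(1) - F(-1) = 0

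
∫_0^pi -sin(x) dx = -2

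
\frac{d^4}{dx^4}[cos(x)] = cos(x)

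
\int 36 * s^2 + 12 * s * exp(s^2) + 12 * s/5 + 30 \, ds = 12*s^3 + 6*s^2/5 + 30*s + 6*exp(s^2) + C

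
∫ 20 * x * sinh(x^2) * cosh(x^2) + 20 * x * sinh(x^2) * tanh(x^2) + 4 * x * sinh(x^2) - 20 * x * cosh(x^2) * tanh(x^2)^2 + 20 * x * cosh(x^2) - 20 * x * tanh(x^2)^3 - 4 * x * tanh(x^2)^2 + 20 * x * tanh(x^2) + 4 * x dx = 5*(cosh(x^2) + tanh(x^2))^2 + 2*cosh(x^2) + 2*tanh(x^2) + C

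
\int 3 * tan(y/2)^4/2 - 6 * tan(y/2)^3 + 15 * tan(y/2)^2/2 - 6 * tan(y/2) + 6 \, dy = (tan(y/2) - 2)^3 + C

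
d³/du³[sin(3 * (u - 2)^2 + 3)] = -216*u^3*cos(3*u^2 - 12*u + 15) + 1296*u^2*cos(3*u^2 - 12*u + 15) - 108*u*sin(3*u^2 - 12*u + 15) - 2592*u*cos(3*u^2 - 12*u + 15) + 216*sin(3*u^2 - 12*u + 15) + 1728*cos(3*u^2 - 12*u + 15)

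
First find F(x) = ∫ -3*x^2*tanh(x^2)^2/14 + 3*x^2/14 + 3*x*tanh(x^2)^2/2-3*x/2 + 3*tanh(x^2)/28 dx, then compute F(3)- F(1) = -3*tanh(9)/7 + 9*tanh(1)/14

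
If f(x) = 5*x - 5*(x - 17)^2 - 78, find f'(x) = 175 - 10*x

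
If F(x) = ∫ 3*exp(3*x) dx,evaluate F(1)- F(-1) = -exp(-3) + exp(3)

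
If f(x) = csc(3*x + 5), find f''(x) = 18*cot(3*x + 5)^2*csc(3*x + 5) + 9*csc(3*x + 5)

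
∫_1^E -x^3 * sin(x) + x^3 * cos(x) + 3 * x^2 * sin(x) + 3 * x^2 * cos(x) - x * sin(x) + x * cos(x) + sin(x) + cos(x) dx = (E + exp(3))*(cos(E) + sin(E)) - 2*sin(1) - 2*cos(1)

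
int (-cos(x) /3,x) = -sin(x)/3 + C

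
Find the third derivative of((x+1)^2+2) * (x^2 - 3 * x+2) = 24*x - 6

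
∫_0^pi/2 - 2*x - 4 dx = 4 - (pi/2 + 2)^2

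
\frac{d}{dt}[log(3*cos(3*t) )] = -3*tan(3*t)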